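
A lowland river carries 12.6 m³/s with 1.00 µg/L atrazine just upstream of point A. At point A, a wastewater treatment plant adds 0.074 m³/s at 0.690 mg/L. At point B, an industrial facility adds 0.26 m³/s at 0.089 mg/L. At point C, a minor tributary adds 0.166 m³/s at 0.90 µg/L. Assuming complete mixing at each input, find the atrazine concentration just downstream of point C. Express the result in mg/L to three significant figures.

0.00664 mg/L

1.00 µg/L = 0.001 mg/L.
After input A: C = (12.6·0.001 + 0.074·0.69) / 12.67 = 0.005023 mg/L.
After input B: C = (12.67·0.005023 + 0.26·0.089) / 12.93 = 0.006711 mg/L.
0.90 µg/L = 0.0009 mg/L.
After input C: C = (12.93·0.006711 + 0.166·0.0009) / 13.1 = 0.006637 mg/L.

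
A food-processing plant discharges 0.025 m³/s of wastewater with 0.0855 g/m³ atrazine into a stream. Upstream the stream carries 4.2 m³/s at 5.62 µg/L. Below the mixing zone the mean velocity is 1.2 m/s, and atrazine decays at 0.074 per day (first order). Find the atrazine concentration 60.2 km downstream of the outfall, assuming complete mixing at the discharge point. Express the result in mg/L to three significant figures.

5.62 µg/L = 0.00562 mg/L.
After complete mixing, C₀ = (0.025·0.0855 + 4.2·0.00562) / 4.225 = 0.006093 mg/L.
Travel time t = 6.02e+04 m / 1.2 m/s = 5.017e+04 s = 0.5806 d.
C = 0.006093·exp(−0.074·0.5806) = 0.006093·0.9579 = 0.005836 mg/L.

0.00584 mg/L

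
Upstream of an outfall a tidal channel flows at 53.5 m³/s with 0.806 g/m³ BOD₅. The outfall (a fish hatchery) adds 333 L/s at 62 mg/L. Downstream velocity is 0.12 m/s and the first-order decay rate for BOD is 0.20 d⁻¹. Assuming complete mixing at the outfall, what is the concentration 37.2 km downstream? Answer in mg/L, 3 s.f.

0.578 mg/L

333 L/s = 0.333 m³/s.
After complete mixing, C₀ = (0.333·62 + 53.5·0.806) / 53.83 = 1.185 mg/L.
Travel time t = 3.72e+04 m / 0.12 m/s = 3.1e+05 s = 3.588 d.
C = 1.185·exp(−0.20·3.588) = 1.185·0.4879 = 0.578 mg/L.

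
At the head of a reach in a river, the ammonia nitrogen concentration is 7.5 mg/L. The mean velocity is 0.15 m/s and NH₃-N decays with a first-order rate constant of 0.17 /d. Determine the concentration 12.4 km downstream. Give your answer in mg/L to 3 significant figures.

6.37 mg/L

Travel time t = 12.4 km / 0.15 m/s = 1.24e+04/0.15 = 8.267e+04 s = 0.9568 d.
First-order decay: C = 7.5·exp(−0.17·0.9568) = 7.5·0.8499 = 6.374 mg/L.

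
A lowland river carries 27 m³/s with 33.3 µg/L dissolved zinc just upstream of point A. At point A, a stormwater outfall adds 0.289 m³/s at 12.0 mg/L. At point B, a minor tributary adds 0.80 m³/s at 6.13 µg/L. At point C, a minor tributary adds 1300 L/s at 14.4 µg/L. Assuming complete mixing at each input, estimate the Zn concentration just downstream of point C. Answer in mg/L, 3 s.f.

0.149 mg/L

33.3 µg/L = 0.0333 mg/L.
After input A: C = (27·0.0333 + 0.289·12) / 27.29 = 0.16 mg/L.
6.13 µg/L = 0.00613 mg/L.
After input B: C = (27.29·0.16 + 0.8·0.00613) / 28.09 = 0.1556 mg/L.
1300 L/s = 1.3 m³/s.
14.4 µg/L = 0.0144 mg/L.
After input C: C = (28.09·0.1556 + 1.3·0.0144) / 29.39 = 0.1494 mg/L.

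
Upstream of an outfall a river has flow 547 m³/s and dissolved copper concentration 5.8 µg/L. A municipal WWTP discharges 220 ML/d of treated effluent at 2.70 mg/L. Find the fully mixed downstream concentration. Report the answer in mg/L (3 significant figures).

0.0183 mg/L

220 ML/d = 2.546 m³/s.
5.8 µg/L = 0.0058 mg/L.
Conservation of mass across the mixing zone: C = (2.546·2.7 + 547·0.0058) / (2.546 + 547) = 10.05/549.5 = 0.01828 mg/L.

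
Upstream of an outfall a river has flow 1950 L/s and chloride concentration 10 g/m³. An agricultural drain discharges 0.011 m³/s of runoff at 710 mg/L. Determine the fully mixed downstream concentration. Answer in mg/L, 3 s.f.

13.9 mg/L

1950 L/s = 1.95 m³/s.
Flow-weighted mixing gives C = (0.011·710 + 1.95·10) / (0.011 + 1.95) = 27.31/1.961 = 13.93 mg/L.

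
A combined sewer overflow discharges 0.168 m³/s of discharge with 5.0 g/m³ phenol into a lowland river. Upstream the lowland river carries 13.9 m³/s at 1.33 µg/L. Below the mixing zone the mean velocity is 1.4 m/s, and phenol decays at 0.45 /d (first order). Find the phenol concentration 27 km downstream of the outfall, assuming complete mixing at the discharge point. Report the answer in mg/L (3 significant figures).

1.33 µg/L = 0.00133 mg/L.
After complete mixing, C₀ = (0.168·5 + 13.9·0.00133) / 14.07 = 0.06102 mg/L.
Travel time t = 2.7e+04 m / 1.4 m/s = 1.929e+04 s = 0.2232 d.
C = 0.06102·exp(−0.45·0.2232) = 0.06102·0.9044 = 0.05519 mg/L.

0.0552 mg/L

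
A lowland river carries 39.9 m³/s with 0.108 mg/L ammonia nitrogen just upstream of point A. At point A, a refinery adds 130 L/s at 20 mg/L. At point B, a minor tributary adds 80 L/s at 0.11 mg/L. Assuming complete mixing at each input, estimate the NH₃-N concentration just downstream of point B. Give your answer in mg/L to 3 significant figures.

130 L/s = 0.13 m³/s.
After input A: C = (39.9·0.108 + 0.13·20) / 40.03 = 0.1726 mg/L.
80 L/s = 0.08 m³/s.
After input B: C = (40.03·0.1726 + 0.08·0.11) / 40.11 = 0.1725 mg/L.

0.172 mg/L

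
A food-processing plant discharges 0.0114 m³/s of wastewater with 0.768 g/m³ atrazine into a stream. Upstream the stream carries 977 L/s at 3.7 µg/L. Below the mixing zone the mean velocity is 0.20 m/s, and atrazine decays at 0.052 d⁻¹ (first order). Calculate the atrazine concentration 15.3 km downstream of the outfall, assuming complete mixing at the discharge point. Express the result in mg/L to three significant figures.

977 L/s = 0.977 m³/s.
3.7 µg/L = 0.0037 mg/L.
After complete mixing, C₀ = (0.0114·0.768 + 0.977·0.0037) / 0.9884 = 0.01252 mg/L.
Travel time t = 1.53e+04 m / 0.20 m/s = 7.65e+04 s = 0.8854 d.
C = 0.01252·exp(−0.052·0.8854) = 0.01252·0.955 = 0.01195 mg/L.

0.0120 mg/L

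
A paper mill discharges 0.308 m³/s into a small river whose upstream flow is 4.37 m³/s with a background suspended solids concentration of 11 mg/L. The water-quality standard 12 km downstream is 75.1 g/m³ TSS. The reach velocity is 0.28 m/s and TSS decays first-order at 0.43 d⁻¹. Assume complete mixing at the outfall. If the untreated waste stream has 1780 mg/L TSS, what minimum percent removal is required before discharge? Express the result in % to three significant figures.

29.5 %

Travel time to the compliance point: t = 1.2e+04/0.28 = 4.286e+04 s = 0.496 d; decay factor exp(−0.43·0.496) = 0.8079.
So the concentration just after mixing may be at most 75.1/0.8079 = 92.95 mg/L.
Mass balance: 92.95·4.678 = 0.308·Cₑ + 4.37·11.
Cₑ = (434.8 − 48.07) / 0.308 = 1256 mg/L.
Required removal = 1 − 1256/1780 = 29.45 %.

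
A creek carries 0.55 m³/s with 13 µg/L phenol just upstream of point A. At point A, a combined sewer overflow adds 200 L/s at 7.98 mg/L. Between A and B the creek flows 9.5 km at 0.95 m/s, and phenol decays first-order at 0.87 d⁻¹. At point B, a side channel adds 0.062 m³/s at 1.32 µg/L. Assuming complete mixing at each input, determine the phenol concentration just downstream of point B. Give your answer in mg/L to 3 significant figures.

13 µg/L = 0.013 mg/L.
200 L/s = 0.2 m³/s.
After input A: C = (0.55·0.013 + 0.2·7.98) / 0.75 = 2.138 mg/L.
Over the 9.5 km reach to input B (t = 1e+04 s = 0.1157 d), decay gives C = 2.138·exp(−0.87·0.1157) = 1.933 mg/L.
1.32 µg/L = 0.00132 mg/L.
After input B: C = (0.75·1.933 + 0.062·0.00132) / 0.812 = 1.785 mg/L.

1.79 mg/L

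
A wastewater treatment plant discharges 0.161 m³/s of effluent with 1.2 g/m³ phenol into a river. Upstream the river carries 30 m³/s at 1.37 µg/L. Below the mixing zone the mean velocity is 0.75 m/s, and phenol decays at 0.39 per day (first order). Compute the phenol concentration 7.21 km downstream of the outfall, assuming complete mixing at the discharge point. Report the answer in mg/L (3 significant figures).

1.37 µg/L = 0.00137 mg/L.
After complete mixing, C₀ = (0.161·1.2 + 30·0.00137) / 30.16 = 0.007768 mg/L.
Travel time t = 7210 m / 0.75 m/s = 9613 s = 0.1113 d.
C = 0.007768·exp(−0.39·0.1113) = 0.007768·0.9575 = 0.007438 mg/L.

0.00744 mg/L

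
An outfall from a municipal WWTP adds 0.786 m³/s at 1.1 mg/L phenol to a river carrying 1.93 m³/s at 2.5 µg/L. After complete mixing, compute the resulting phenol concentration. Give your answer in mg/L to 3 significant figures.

0.320 mg/L

2.5 µg/L = 0.0025 mg/L.
By mass balance at complete mixing, C = (0.786·1.1 + 1.93·0.0025) / (0.786 + 1.93) = 0.8694/2.716 = 0.3201 mg/L.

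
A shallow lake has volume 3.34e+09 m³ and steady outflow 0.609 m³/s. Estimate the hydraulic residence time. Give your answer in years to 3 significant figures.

174 yr

Q = 0.609 m³/s × 3.156e+07 s/yr = 1.922e+07 m³/yr.
Hydraulic residence time τ = V/Q = 3.34e+09/1.922e+07 = 173.8 yr.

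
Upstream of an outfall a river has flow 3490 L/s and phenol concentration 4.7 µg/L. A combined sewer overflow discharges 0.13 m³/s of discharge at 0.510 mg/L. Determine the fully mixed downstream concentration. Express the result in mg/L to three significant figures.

0.0228 mg/L

3490 L/s = 3.49 m³/s.
4.7 µg/L = 0.0047 mg/L.
Flow-weighted mixing gives C = (0.13·0.51 + 3.49·0.0047) / (0.13 + 3.49) = 0.0827/3.62 = 0.02285 mg/L.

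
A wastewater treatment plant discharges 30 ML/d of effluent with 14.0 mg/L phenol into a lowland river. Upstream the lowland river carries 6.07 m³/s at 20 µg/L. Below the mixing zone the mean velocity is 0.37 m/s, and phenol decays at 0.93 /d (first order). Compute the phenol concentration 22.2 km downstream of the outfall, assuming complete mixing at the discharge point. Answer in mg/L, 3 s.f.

0.407 mg/L

30 ML/d = 0.3472 m³/s.
20 µg/L = 0.02 mg/L.
After complete mixing, C₀ = (0.3472·14 + 6.07·0.02) / 6.417 = 0.7764 mg/L.
Travel time t = 2.22e+04 m / 0.37 m/s = 6e+04 s = 0.6944 d.
C = 0.7764·exp(−0.93·0.6944) = 0.7764·0.5242 = 0.407 mg/L.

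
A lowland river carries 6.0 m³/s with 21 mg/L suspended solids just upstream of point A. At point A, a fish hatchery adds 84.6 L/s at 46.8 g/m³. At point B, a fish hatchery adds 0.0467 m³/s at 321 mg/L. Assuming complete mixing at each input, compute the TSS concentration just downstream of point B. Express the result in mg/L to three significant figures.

84.6 L/s = 0.0846 m³/s.
After input A: C = (6·21 + 0.0846·46.8) / 6.085 = 21.36 mg/L.
After input B: C = (6.085·21.36 + 0.0467·321) / 6.131 = 23.64 mg/L.

23.6 mg/L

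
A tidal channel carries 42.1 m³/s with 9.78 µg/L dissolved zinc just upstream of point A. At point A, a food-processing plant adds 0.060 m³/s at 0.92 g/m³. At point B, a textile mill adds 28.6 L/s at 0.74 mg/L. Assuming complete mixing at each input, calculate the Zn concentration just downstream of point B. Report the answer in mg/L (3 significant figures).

0.0116 mg/L

9.78 µg/L = 0.00978 mg/L.
After input A: C = (42.1·0.00978 + 0.06·0.92) / 42.16 = 0.01108 mg/L.
28.6 L/s = 0.0286 m³/s.
After input B: C = (42.16·0.01108 + 0.0286·0.74) / 42.19 = 0.01157 mg/L.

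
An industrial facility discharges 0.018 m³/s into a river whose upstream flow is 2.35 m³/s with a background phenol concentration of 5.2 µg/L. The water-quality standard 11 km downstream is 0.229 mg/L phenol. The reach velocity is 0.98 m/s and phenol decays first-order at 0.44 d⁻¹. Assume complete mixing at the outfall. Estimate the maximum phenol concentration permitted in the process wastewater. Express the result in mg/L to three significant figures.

31.2 mg/L

5.2 µg/L = 0.0052 mg/L.
Travel time to the compliance point: t = 1.1e+04/0.98 = 1.122e+04 s = 0.1299 d; decay factor exp(−0.44·0.1299) = 0.9444.
So the concentration just after mixing may be at most 0.229/0.9444 = 0.2425 mg/L.
Mass balance: 0.2425·2.368 = 0.018·Cₑ + 2.35·0.0052.
Cₑ = (0.5742 − 0.01222) / 0.018 = 31.22 mg/L.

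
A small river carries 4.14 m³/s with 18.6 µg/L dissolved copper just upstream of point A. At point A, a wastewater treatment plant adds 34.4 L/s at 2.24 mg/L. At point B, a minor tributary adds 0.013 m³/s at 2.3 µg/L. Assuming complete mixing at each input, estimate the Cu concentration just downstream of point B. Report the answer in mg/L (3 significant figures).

0.0368 mg/L

18.6 µg/L = 0.0186 mg/L.
34.4 L/s = 0.0344 m³/s.
After input A: C = (4.14·0.0186 + 0.0344·2.24) / 4.174 = 0.03691 mg/L.
2.3 µg/L = 0.0023 mg/L.
After input B: C = (4.174·0.03691 + 0.013·0.0023) / 4.187 = 0.0368 mg/L.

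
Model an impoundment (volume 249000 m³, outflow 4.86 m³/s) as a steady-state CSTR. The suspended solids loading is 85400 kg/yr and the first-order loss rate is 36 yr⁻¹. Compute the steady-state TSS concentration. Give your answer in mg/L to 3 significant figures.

Outflow Q = 4.86 m³/s × 3.156e+07 s/yr = 1.534e+08 m³/yr.
Steady-state CSTR mass balance: W = Q·C + k·V·C, so C = W/(Q + kV).
Q + kV = 1.534e+08 + 36·249000 = 1.623e+08 m³/yr.
C = 85400/1.623e+08 = 0.0005261 kg/m³ = 0.5261 mg/L.

0.526 mg/L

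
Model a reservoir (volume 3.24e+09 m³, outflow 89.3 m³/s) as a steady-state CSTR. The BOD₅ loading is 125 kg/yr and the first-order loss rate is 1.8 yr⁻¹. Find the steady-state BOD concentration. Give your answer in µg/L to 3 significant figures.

0.0145 µg/L

Outflow Q = 89.3 m³/s × 3.156e+07 s/yr = 2.818e+09 m³/yr.
Steady-state CSTR mass balance: W = Q·C + k·V·C, so C = W/(Q + kV).
Q + kV = 2.818e+09 + 1.8·3.24e+09 = 8.65e+09 m³/yr.
C = 125/8.65e+09 = 1.445e-08 kg/m³ = 1.445e-05 mg/L = 0.01445 µg/L.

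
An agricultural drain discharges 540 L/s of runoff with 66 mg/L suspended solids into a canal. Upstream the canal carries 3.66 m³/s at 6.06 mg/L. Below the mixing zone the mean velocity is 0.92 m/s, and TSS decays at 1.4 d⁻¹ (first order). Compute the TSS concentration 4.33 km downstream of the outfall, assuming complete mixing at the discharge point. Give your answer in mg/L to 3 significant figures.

540 L/s = 0.54 m³/s.
After complete mixing, C₀ = (0.54·66 + 3.66·6.06) / 4.2 = 13.77 mg/L.
Travel time t = 4330 m / 0.92 m/s = 4707 s = 0.05447 d.
C = 13.77·exp(−1.4·0.05447) = 13.77·0.9266 = 12.76 mg/L.

12.8 mg/L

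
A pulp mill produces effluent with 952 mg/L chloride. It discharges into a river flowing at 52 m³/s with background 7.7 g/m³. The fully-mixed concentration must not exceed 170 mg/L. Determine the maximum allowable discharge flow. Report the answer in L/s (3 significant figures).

Mass balance at complete mixing: C_std·(Q_w + Q_r) = Q_w·C_e + Q_r·C_b.
Rearranging, Q_w = Q_r·(C_std − C_b)/(C_e − C_std) = 52·(170 − 7.7) / (952 − 170) = 10.79 m³/s.
= 1.079e+04 L/s.

10800 L/s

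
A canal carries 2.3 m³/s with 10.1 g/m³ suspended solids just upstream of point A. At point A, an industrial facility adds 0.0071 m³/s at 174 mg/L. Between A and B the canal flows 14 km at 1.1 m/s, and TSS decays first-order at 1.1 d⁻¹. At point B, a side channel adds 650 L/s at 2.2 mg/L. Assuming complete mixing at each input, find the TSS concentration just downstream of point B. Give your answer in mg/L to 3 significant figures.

7.52 mg/L

After input A: C = (2.3·10.1 + 0.0071·174) / 2.307 = 10.6 mg/L.
Over the 14 km reach to input B (t = 1.273e+04 s = 0.1473 d), decay gives C = 10.6·exp(−1.1·0.1473) = 9.018 mg/L.
650 L/s = 0.65 m³/s.
After input B: C = (2.307·9.018 + 0.65·2.2) / 2.957 = 7.519 mg/L.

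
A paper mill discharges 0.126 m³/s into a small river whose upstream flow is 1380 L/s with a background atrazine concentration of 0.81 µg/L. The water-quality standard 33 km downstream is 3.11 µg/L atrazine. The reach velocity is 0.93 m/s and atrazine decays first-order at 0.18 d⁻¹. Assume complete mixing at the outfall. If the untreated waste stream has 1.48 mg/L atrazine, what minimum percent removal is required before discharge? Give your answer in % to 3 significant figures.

97.9 %

1380 L/s = 1.38 m³/s.
0.81 µg/L = 0.00081 mg/L.
3.11 µg/L = 0.00311 mg/L.
Travel time to the compliance point: t = 3.3e+04/0.93 = 3.548e+04 s = 0.4107 d; decay factor exp(−0.18·0.4107) = 0.9287.
So the concentration just after mixing may be at most 0.00311/0.9287 = 0.003349 mg/L.
Mass balance: 0.003349·1.506 = 0.126·Cₑ + 1.38·0.00081.
Cₑ = (0.005043 − 0.001118) / 0.126 = 0.03115 mg/L.
Required removal = 1 − 0.03115/1.48 = 97.9 %.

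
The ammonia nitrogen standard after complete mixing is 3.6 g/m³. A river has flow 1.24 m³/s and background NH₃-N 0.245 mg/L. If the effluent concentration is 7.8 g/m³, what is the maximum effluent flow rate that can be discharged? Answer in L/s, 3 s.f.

Mass balance at complete mixing: C_std·(Q_w + Q_r) = Q_w·C_e + Q_r·C_b.
Rearranging, Q_w = Q_r·(C_std − C_b)/(C_e − C_std) = 1.24·(3.6 − 0.245) / (7.8 − 3.6) = 0.9905 m³/s.
= 990.5 L/s.

991 L/s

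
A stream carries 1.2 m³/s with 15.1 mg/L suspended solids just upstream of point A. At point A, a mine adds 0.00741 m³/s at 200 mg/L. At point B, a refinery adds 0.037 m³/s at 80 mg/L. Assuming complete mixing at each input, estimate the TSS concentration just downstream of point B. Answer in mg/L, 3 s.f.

18.1 mg/L

After input A: C = (1.2·15.1 + 0.00741·200) / 1.207 = 16.23 mg/L.
After input B: C = (1.207·16.23 + 0.037·80) / 1.244 = 18.13 mg/L.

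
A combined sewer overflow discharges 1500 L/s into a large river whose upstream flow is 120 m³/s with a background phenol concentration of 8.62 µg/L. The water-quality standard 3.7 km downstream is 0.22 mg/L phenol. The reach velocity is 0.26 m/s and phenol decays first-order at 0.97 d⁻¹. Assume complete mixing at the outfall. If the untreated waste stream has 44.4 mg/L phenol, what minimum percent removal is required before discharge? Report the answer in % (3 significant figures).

1500 L/s = 1.5 m³/s.
8.62 µg/L = 0.00862 mg/L.
Travel time to the compliance point: t = 3700/0.26 = 1.423e+04 s = 0.1647 d; decay factor exp(−0.97·0.1647) = 0.8523.
So the concentration just after mixing may be at most 0.22/0.8523 = 0.2581 mg/L.
Mass balance: 0.2581·121.5 = 1.5·Cₑ + 120·0.00862.
Cₑ = (31.36 − 1.034) / 1.5 = 20.22 mg/L.
Required removal = 1 − 20.22/44.4 = 54.47 %.

54.5 %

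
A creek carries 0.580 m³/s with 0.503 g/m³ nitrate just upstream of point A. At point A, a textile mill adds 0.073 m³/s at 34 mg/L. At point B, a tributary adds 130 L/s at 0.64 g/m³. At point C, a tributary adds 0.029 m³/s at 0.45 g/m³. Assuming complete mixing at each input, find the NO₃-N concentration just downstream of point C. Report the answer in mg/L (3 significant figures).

3.53 mg/L

After input A: C = (0.58·0.503 + 0.073·34) / 0.653 = 4.248 mg/L.
130 L/s = 0.13 m³/s.
After input B: C = (0.653·4.248 + 0.13·0.64) / 0.783 = 3.649 mg/L.
After input C: C = (0.783·3.649 + 0.029·0.45) / 0.812 = 3.534 mg/L.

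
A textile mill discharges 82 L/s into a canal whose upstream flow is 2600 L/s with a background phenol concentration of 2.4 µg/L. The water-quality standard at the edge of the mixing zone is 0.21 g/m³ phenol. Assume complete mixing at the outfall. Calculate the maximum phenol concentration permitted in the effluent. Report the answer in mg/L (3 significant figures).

6.79 mg/L

82 L/s = 0.082 m³/s.
2600 L/s = 2.6 m³/s.
2.4 µg/L = 0.0024 mg/L.
Mass balance: 0.21·2.682 = 0.082·Cₑ + 2.6·0.0024.
Cₑ = (0.5632 − 0.00624) / 0.082 = 6.792 mg/L.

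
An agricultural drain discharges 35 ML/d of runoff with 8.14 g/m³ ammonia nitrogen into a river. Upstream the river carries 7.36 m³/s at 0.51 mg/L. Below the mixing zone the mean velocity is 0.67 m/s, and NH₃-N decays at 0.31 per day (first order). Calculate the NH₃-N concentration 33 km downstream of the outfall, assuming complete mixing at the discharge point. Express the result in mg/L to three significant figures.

35 ML/d = 0.4051 m³/s.
After complete mixing, C₀ = (0.4051·8.14 + 7.36·0.51) / 7.765 = 0.908 mg/L.
Travel time t = 3.3e+04 m / 0.67 m/s = 4.925e+04 s = 0.5701 d.
C = 0.908·exp(−0.31·0.5701) = 0.908·0.838 = 0.761 mg/L.

0.761 mg/L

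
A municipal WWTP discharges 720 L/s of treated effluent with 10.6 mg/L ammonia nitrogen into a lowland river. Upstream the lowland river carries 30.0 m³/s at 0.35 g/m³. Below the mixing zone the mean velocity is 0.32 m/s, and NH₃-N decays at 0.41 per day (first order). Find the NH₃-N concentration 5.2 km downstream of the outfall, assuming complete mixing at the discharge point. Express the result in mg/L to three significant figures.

0.546 mg/L

720 L/s = 0.72 m³/s.
After complete mixing, C₀ = (0.72·10.6 + 30·0.35) / 30.72 = 0.5902 mg/L.
Travel time t = 5200 m / 0.32 m/s = 1.625e+04 s = 0.1881 d.
C = 0.5902·exp(−0.41·0.1881) = 0.5902·0.9258 = 0.5464 mg/L.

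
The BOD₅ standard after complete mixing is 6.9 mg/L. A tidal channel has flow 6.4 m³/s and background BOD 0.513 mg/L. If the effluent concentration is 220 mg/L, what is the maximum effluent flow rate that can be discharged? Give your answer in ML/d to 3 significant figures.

16.6 ML/d

Mass balance at complete mixing: C_std·(Q_w + Q_r) = Q_w·C_e + Q_r·C_b.
Rearranging, Q_w = Q_r·(C_std − C_b)/(C_e − C_std) = 6.4·(6.9 − 0.513) / (220 − 6.9) = 0.1918 m³/s.
= 16.57 ML/d.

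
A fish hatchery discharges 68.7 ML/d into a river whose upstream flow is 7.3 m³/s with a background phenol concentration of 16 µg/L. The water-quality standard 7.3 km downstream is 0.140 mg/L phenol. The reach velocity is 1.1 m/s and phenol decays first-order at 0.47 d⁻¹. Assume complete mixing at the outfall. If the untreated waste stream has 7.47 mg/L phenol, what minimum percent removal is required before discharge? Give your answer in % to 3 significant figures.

68.7 ML/d = 0.7951 m³/s.
16 µg/L = 0.016 mg/L.
Travel time to the compliance point: t = 7300/1.1 = 6636 s = 0.07681 d; decay factor exp(−0.47·0.07681) = 0.9645.
So the concentration just after mixing may be at most 0.14/0.9645 = 0.1451 mg/L.
Mass balance: 0.1451·8.095 = 0.7951·Cₑ + 7.3·0.016.
Cₑ = (1.175 − 0.1168) / 0.7951 = 1.331 mg/L.
Required removal = 1 − 1.331/7.47 = 82.18 %.

82.2 %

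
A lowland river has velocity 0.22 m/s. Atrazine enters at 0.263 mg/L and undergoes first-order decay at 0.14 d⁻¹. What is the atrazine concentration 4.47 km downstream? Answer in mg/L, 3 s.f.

0.254 mg/L

Travel time t = 4.47 km / 0.22 m/s = 4470/0.22 = 2.032e+04 s = 0.2352 d.
First-order decay: C = 0.263·exp(−0.14·0.2352) = 0.263·0.9676 = 0.2545 mg/L.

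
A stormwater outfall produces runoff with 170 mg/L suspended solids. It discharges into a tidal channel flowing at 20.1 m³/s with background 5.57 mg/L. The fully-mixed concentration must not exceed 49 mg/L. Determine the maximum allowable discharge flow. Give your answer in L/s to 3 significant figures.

Mass balance at complete mixing: C_std·(Q_w + Q_r) = Q_w·C_e + Q_r·C_b.
Rearranging, Q_w = Q_r·(C_std − C_b)/(C_e − C_std) = 20.1·(49 − 5.57) / (170 − 49) = 7.214 m³/s.
= 7214 L/s.

7210 L/s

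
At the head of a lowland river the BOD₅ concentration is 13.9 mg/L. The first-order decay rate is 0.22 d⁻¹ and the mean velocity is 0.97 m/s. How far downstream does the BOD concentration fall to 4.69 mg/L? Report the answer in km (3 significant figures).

From C = C₀·e^(−kt), t = ln(C₀/C)/k = ln(13.9/4.69)/0.22 = 1.086/0.22 = 4.938 d.
Distance = v·t = 0.97 m/s × 4.267e+05 s = 4.139e+05 m = 413.9 km.

414 km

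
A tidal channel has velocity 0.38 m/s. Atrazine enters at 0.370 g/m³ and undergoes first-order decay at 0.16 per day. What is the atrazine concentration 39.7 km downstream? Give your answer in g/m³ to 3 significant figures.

0.305 g/m³

Travel time t = 39.7 km / 0.38 m/s = 3.97e+04/0.38 = 1.045e+05 s = 1.209 d.
First-order decay: C = 0.370·exp(−0.16·1.209) = 0.370·0.8241 = 0.3049 g/m³.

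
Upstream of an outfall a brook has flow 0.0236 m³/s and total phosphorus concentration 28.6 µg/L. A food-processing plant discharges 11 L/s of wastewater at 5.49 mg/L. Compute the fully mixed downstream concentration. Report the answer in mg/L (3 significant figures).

11 L/s = 0.011 m³/s.
28.6 µg/L = 0.0286 mg/L.
By mass balance at complete mixing, C = (0.011·5.49 + 0.0236·0.0286) / (0.011 + 0.0236) = 0.06106/0.0346 = 1.765 mg/L.

1.76 mg/L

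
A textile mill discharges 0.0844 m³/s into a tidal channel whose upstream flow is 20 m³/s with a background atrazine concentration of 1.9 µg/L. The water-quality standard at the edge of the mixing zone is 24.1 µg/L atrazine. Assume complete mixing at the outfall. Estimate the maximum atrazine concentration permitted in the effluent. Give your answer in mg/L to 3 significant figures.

5.28 mg/L

1.9 µg/L = 0.0019 mg/L.
24.1 µg/L = 0.0241 mg/L.
Mass balance: 0.0241·20.08 = 0.0844·Cₑ + 20·0.0019.
Cₑ = (0.484 − 0.038) / 0.0844 = 5.285 mg/L.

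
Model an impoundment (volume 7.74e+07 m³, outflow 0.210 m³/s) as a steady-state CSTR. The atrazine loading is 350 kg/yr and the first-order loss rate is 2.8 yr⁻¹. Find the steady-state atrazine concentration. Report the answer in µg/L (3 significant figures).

Outflow Q = 0.210 m³/s × 3.156e+07 s/yr = 6.627e+06 m³/yr.
Steady-state CSTR mass balance: W = Q·C + k·V·C, so C = W/(Q + kV).
Q + kV = 6.627e+06 + 2.8·7.74e+07 = 2.233e+08 m³/yr.
C = 350/2.233e+08 = 1.567e-06 kg/m³ = 0.001567 mg/L = 1.567 µg/L.

1.57 µg/L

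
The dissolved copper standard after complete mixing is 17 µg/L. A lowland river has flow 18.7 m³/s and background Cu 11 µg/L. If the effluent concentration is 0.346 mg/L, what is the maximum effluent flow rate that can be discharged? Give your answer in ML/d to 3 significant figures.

29.5 ML/d

11 µg/L = 0.011 mg/L.
17 µg/L = 0.017 mg/L.
Mass balance at complete mixing: C_std·(Q_w + Q_r) = Q_w·C_e + Q_r·C_b.
Rearranging, Q_w = Q_r·(C_std − C_b)/(C_e − C_std) = 18.7·(0.017 − 0.011) / (0.346 − 0.017) = 0.341 m³/s.
= 29.47 ML/d.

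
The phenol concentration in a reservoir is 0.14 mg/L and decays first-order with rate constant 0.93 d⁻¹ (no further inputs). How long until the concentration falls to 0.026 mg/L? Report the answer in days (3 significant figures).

1.81 d

t = ln(C₀/C)/k = ln(0.14/0.026)/0.93 = 1.684/0.93 = 1.81 d.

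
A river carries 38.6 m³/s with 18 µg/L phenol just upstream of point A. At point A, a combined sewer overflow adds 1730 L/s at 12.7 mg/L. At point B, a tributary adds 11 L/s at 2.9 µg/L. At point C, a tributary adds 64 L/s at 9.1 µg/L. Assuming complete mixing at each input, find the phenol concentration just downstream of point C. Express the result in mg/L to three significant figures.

0.561 mg/L

18 µg/L = 0.018 mg/L.
1730 L/s = 1.73 m³/s.
After input A: C = (38.6·0.018 + 1.73·12.7) / 40.33 = 0.562 mg/L.
11 L/s = 0.011 m³/s.
2.9 µg/L = 0.0029 mg/L.
After input B: C = (40.33·0.562 + 0.011·0.0029) / 40.34 = 0.5619 mg/L.
64 L/s = 0.064 m³/s.
9.1 µg/L = 0.0091 mg/L.
After input C: C = (40.34·0.5619 + 0.064·0.0091) / 40.41 = 0.561 mg/L.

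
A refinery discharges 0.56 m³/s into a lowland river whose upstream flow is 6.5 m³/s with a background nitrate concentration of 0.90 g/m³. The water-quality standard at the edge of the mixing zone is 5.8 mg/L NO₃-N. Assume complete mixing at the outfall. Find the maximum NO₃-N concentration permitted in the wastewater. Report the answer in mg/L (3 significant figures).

Mass balance: 5.8·7.06 = 0.56·Cₑ + 6.5·0.9.
Cₑ = (40.95 − 5.85) / 0.56 = 62.67 mg/L.

62.7 mg/L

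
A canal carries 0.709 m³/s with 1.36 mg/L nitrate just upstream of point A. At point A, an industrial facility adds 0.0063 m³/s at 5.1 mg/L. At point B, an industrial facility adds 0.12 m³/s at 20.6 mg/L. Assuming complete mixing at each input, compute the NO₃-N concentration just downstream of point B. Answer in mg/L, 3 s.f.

4.15 mg/L

After input A: C = (0.709·1.36 + 0.0063·5.1) / 0.7153 = 1.393 mg/L.
After input B: C = (0.7153·1.393 + 0.12·20.6) / 0.8353 = 4.152 mg/L.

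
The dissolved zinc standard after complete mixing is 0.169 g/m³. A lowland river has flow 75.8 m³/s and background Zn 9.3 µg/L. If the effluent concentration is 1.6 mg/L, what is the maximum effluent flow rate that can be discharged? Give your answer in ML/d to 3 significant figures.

731 ML/d

9.3 µg/L = 0.0093 mg/L.
Mass balance at complete mixing: C_std·(Q_w + Q_r) = Q_w·C_e + Q_r·C_b.
Rearranging, Q_w = Q_r·(C_std − C_b)/(C_e − C_std) = 75.8·(0.169 − 0.0093) / (1.6 − 0.169) = 8.459 m³/s.
= 730.9 ML/d.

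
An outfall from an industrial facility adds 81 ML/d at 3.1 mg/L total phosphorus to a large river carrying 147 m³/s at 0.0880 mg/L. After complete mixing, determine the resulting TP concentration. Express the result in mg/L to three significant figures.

81 ML/d = 0.9375 m³/s.
Flow-weighted mixing gives C = (0.9375·3.1 + 147·0.088) / (0.9375 + 147) = 15.84/147.9 = 0.1071 mg/L.

0.107 mg/L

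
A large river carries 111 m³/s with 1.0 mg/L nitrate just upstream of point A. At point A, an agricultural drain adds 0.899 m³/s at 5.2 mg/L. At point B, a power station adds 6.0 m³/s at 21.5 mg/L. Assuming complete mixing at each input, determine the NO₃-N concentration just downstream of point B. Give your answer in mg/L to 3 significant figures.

2.08 mg/L

After input A: C = (111·1 + 0.899·5.2) / 111.9 = 1.034 mg/L.
After input B: C = (111.9·1.034 + 6·21.5) / 117.9 = 2.075 mg/L.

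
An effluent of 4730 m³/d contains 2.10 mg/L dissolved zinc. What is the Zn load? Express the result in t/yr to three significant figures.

4730 m³/d = 0.05475 m³/s.
Mass flux = Q·C = 0.05475 m³/s × 2.1 g/m³ = 0.115 g/s.
= 0.115 g/s × 31.56 = 3.628 t/yr.

3.63 t/yr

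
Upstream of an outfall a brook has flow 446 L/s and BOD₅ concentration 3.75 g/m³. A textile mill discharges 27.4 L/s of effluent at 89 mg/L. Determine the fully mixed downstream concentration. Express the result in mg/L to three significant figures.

8.68 mg/L

27.4 L/s = 0.0274 m³/s.
446 L/s = 0.446 m³/s.
By mass balance at complete mixing, C = (0.0274·89 + 0.446·3.75) / (0.0274 + 0.446) = 4.111/0.4734 = 8.684 mg/L.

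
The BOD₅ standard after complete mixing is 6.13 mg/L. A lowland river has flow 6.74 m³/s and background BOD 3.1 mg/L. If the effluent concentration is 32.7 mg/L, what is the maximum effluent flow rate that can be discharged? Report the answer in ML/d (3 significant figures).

66.4 ML/d

Mass balance at complete mixing: C_std·(Q_w + Q_r) = Q_w·C_e + Q_r·C_b.
Rearranging, Q_w = Q_r·(C_std − C_b)/(C_e − C_std) = 6.74·(6.13 − 3.1) / (32.7 − 6.13) = 0.7686 m³/s.
= 66.41 ML/d.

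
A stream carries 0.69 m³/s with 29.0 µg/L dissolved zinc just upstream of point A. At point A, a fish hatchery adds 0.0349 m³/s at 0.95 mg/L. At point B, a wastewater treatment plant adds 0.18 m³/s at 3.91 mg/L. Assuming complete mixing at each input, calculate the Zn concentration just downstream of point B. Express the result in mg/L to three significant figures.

0.837 mg/L

29.0 µg/L = 0.029 mg/L.
After input A: C = (0.69·0.029 + 0.0349·0.95) / 0.7249 = 0.07334 mg/L.
After input B: C = (0.7249·0.07334 + 0.18·3.91) / 0.9049 = 0.8365 mg/L.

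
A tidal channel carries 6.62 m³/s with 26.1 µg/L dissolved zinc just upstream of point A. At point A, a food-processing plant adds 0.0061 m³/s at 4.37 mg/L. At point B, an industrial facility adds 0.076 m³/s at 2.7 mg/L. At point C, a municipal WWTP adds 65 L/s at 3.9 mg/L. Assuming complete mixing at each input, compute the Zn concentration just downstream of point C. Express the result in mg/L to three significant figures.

0.0973 mg/L

26.1 µg/L = 0.0261 mg/L.
After input A: C = (6.62·0.0261 + 0.0061·4.37) / 6.626 = 0.0301 mg/L.
After input B: C = (6.626·0.0301 + 0.076·2.7) / 6.702 = 0.06037 mg/L.
65 L/s = 0.065 m³/s.
After input C: C = (6.702·0.06037 + 0.065·3.9) / 6.767 = 0.09726 mg/L.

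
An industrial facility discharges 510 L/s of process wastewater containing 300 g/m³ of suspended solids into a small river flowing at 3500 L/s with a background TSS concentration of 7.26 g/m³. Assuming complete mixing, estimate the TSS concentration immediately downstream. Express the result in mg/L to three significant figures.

510 L/s = 0.51 m³/s.
3500 L/s = 3.5 m³/s.
Flow-weighted mixing gives C = (0.51·300 + 3.5·7.26) / (0.51 + 3.5) = 178.4/4.01 = 44.49 mg/L.

44.5 mg/L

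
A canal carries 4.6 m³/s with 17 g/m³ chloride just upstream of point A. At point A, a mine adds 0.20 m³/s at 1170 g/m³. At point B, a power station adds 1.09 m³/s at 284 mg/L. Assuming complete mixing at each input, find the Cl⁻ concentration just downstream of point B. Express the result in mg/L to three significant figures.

106 mg/L

After input A: C = (4.6·17 + 0.2·1170) / 4.8 = 65.04 mg/L.
After input B: C = (4.8·65.04 + 1.09·284) / 5.89 = 105.6 mg/L.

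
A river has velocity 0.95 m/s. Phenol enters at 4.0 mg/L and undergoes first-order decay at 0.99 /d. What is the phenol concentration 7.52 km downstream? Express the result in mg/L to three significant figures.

Travel time t = 7.52 km / 0.95 m/s = 7520/0.95 = 7916 s = 0.09162 d.
First-order decay: C = 4.0·exp(−0.99·0.09162) = 4.0·0.9133 = 3.653 mg/L.

3.65 mg/L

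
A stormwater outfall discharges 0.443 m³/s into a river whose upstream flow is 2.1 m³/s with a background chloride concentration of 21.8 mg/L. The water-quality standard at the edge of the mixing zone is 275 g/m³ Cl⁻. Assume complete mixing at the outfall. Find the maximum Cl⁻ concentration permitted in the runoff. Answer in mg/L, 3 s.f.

Mass balance: 275·2.543 = 0.443·Cₑ + 2.1·21.8.
Cₑ = (699.3 − 45.78) / 0.443 = 1475 mg/L.

1480 mg/L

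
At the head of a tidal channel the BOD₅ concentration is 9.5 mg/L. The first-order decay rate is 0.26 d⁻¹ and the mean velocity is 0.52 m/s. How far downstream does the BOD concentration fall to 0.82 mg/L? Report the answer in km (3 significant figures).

From C = C₀·e^(−kt), t = ln(C₀/C)/k = ln(9.5/0.82)/0.26 = 2.45/0.26 = 9.422 d.
Distance = v·t = 0.52 m/s × 8.141e+05 s = 4.233e+05 m = 423.3 km.

423 km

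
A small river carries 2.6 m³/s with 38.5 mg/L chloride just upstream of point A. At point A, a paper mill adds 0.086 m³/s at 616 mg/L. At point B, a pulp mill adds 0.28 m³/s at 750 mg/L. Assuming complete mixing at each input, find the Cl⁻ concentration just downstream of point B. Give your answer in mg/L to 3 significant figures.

After input A: C = (2.6·38.5 + 0.086·616) / 2.686 = 56.99 mg/L.
After input B: C = (2.686·56.99 + 0.28·750) / 2.966 = 122.4 mg/L.

122 mg/L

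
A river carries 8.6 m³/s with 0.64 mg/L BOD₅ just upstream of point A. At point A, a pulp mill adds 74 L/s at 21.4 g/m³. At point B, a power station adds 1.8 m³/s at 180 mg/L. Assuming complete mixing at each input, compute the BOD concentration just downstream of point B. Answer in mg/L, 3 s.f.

31.6 mg/L

74 L/s = 0.074 m³/s.
After input A: C = (8.6·0.64 + 0.074·21.4) / 8.674 = 0.8171 mg/L.
After input B: C = (8.674·0.8171 + 1.8·180) / 10.47 = 31.61 mg/L.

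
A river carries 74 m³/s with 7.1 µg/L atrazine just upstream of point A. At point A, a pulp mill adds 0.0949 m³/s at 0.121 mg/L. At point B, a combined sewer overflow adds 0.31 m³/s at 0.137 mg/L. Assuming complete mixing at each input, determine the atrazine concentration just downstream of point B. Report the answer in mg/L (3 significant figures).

7.1 µg/L = 0.0071 mg/L.
After input A: C = (74·0.0071 + 0.0949·0.121) / 74.09 = 0.007246 mg/L.
After input B: C = (74.09·0.007246 + 0.31·0.137) / 74.4 = 0.007786 mg/L.

0.00779 mg/L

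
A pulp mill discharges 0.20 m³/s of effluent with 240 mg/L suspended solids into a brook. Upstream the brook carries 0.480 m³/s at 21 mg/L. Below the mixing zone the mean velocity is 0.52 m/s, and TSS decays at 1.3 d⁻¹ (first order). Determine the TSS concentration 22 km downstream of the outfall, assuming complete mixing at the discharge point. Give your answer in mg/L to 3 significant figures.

45.2 mg/L

After complete mixing, C₀ = (0.2·240 + 0.48·21) / 0.68 = 85.41 mg/L.
Travel time t = 2.2e+04 m / 0.52 m/s = 4.231e+04 s = 0.4897 d.
C = 85.41·exp(−1.3·0.4897) = 85.41·0.5291 = 45.19 mg/L.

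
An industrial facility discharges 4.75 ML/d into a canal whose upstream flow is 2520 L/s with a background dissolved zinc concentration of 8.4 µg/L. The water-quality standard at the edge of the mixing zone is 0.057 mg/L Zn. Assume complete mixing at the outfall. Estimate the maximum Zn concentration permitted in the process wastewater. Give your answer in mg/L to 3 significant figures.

4.75 ML/d = 0.05498 m³/s.
2520 L/s = 2.52 m³/s.
8.4 µg/L = 0.0084 mg/L.
Mass balance: 0.057·2.575 = 0.05498·Cₑ + 2.52·0.0084.
Cₑ = (0.1468 − 0.02117) / 0.05498 = 2.285 mg/L.

2.28 mg/L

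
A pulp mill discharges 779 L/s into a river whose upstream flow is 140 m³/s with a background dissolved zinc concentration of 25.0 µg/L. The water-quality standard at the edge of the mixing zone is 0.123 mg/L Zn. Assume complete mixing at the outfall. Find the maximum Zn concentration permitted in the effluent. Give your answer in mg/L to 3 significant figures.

17.7 mg/L

779 L/s = 0.779 m³/s.
25.0 µg/L = 0.025 mg/L.
Mass balance: 0.123·140.8 = 0.779·Cₑ + 140·0.025.
Cₑ = (17.32 − 3.5) / 0.779 = 17.74 mg/L.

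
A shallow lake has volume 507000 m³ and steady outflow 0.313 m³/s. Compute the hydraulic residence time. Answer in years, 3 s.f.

0.0513 yr

Q = 0.313 m³/s × 3.156e+07 s/yr = 9.878e+06 m³/yr.
Hydraulic residence time τ = V/Q = 507000/9.878e+06 = 0.05133 yr.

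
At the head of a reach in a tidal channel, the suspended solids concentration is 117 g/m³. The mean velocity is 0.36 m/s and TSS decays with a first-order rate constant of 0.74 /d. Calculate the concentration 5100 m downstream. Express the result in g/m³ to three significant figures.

Travel time t = 5100 m / 0.36 m/s = 5100/0.36 = 1.417e+04 s = 0.164 d.
First-order decay: C = 117·exp(−0.74·0.164) = 117·0.8857 = 103.6 g/m³.

104 g/m³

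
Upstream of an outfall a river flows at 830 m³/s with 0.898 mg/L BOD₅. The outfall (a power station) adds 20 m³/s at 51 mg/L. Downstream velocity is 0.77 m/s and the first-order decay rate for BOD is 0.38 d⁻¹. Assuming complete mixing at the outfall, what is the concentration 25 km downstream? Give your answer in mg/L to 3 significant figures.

1.80 mg/L

After complete mixing, C₀ = (20·51 + 830·0.898) / 850 = 2.077 mg/L.
Travel time t = 2.5e+04 m / 0.77 m/s = 3.247e+04 s = 0.3758 d.
C = 2.077·exp(−0.38·0.3758) = 2.077·0.8669 = 1.801 mg/L.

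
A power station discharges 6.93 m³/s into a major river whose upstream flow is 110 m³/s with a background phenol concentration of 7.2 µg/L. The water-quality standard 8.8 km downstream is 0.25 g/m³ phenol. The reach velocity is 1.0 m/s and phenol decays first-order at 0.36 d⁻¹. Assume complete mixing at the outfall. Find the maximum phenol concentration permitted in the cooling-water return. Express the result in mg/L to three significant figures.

7.2 µg/L = 0.0072 mg/L.
Travel time to the compliance point: t = 8800/1.0 = 8800 s = 0.1019 d; decay factor exp(−0.36·0.1019) = 0.964.
So the concentration just after mixing may be at most 0.25/0.964 = 0.2593 mg/L.
Mass balance: 0.2593·116.9 = 6.93·Cₑ + 110·0.0072.
Cₑ = (30.32 − 0.792) / 6.93 = 4.262 mg/L.

4.26 mg/L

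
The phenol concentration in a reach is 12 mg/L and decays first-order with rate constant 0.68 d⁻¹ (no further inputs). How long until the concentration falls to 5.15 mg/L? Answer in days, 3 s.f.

1.24 d

t = ln(C₀/C)/k = ln(12/5.15)/0.68 = 0.8459/0.68 = 1.244 d.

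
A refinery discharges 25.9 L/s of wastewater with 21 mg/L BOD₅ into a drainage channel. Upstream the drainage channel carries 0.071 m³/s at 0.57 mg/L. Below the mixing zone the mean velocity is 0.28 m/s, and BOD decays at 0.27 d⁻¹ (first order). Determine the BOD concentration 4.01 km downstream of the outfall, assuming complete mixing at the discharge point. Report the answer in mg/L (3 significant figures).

5.77 mg/L

25.9 L/s = 0.0259 m³/s.
After complete mixing, C₀ = (0.0259·21 + 0.071·0.57) / 0.0969 = 6.031 mg/L.
Travel time t = 4010 m / 0.28 m/s = 1.432e+04 s = 0.1658 d.
C = 6.031·exp(−0.27·0.1658) = 6.031·0.9562 = 5.767 mg/L.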